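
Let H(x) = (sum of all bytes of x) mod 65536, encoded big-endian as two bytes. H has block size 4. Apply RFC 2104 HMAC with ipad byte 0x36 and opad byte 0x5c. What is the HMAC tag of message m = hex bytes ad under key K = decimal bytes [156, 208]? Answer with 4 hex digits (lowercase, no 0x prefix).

02af

Key decimal bytes [156, 208] = 9c d0 is 2 bytes ≤ B = 4; zero-pad to 4 bytes: K' = 9c d0 00 00.
K' ⊕ ipad = aa e6 36 36.  K' ⊕ opad = c0 8c 5c 5c.
Inner input = (K'⊕ipad) ∥ m = aa e6 36 36 ∥ ad.
Inner hash: sum = 170+230+54+54+173 = 681 → 02 a9.
Outer input = (K'⊕opad) ∥ inner = c0 8c 5c 5c ∥ 02 a9.
Outer hash (tag): sum = 192+140+92+92+2+169 = 687 → 02 af.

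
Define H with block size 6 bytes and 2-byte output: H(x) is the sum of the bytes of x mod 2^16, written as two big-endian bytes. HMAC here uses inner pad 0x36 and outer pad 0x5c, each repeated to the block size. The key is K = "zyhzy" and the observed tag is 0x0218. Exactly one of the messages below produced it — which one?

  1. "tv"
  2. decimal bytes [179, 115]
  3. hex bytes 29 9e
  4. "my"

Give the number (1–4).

2

Key "zyhzy" = 7a 79 68 7a 79 is 5 bytes ≤ B = 6; zero-pad to 6 bytes: K' = 7a 79 68 7a 79 00.
K' ⊕ ipad = 4c 4f 5e 4c 4f 36; K' ⊕ opad = 26 25 34 26 25 5c.
m1: inner = H(4c 4f 5e 4c 4f 36 74 76) = 02 b4; tag = H(26 25 34 26 25 5c 02 b4) = 01dc
m2: inner = H(4c 4f 5e 4c 4f 36 b3 73) = 02 f0; tag = H(26 25 34 26 25 5c 02 f0) = 0218 ← matches
m3: inner = H(4c 4f 5e 4c 4f 36 29 9e) = 02 91; tag = H(26 25 34 26 25 5c 02 91) = 01b9
m4: inner = H(4c 4f 5e 4c 4f 36 6d 79) = 02 b0; tag = H(26 25 34 26 25 5c 02 b0) = 01d8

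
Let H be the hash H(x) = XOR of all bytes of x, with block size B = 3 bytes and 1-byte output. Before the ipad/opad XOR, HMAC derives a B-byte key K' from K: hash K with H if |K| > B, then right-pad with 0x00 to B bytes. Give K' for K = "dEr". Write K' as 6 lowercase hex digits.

Key "dEr" = 64 45 72 is exactly B = 3 bytes: K' = 64 45 72.

644572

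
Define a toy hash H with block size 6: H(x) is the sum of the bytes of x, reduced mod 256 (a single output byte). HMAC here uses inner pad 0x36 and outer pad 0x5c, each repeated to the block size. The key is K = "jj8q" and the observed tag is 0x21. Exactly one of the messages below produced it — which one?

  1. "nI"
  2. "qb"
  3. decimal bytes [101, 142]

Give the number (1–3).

3

Key "jj8q" = 6a 6a 38 71 is 4 bytes ≤ B = 6; zero-pad to 6 bytes: K' = 6a 6a 38 71 00 00.
K' ⊕ ipad = 5c 5c 0e 47 36 36; K' ⊕ opad = 36 36 64 2d 5c 5c.
m1: inner = H(5c 5c 0e 47 36 36 6e 49) = 30; tag = H(36 36 64 2d 5c 5c 30) = e5
m2: inner = H(5c 5c 0e 47 36 36 71 62) = 4c; tag = H(36 36 64 2d 5c 5c 4c) = 01
m3: inner = H(5c 5c 0e 47 36 36 65 8e) = 6c; tag = H(36 36 64 2d 5c 5c 6c) = 21 ← matches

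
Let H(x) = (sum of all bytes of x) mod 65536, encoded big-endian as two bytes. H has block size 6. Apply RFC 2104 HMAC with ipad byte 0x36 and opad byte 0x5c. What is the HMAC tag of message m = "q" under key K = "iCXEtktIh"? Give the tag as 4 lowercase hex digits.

02da

Key "iCXEtktIh" = 69 43 58 45 74 6b 74 49 68 is 9 bytes > B = 6, so hash it first: H(key) = 03 4d, then zero-pad to 6 bytes: K' = 03 4d 00 00 00 00.
K' ⊕ ipad = 35 7b 36 36 36 36.  K' ⊕ opad = 5f 11 5c 5c 5c 5c.
Inner input = (K'⊕ipad) ∥ m = 35 7b 36 36 36 36 ∥ 71.
Inner hash: sum = 53+123+54+54+54+54+113 = 505 → 01 f9.
Outer input = (K'⊕opad) ∥ inner = 5f 11 5c 5c 5c 5c ∥ 01 f9.
Outer hash (tag): sum = 95+17+92+92+92+92+1+249 = 730 → 02 da.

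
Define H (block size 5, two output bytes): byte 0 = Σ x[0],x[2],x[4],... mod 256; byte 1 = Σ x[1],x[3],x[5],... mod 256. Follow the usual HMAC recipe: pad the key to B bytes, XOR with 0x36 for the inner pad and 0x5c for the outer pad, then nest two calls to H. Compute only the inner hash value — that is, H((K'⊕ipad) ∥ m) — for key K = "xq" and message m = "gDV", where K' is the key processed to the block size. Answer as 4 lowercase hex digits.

fe3a

Key "xq" = 78 71 is 2 bytes ≤ B = 5; zero-pad to 5 bytes: K' = 78 71 00 00 00.
K' ⊕ ipad = 4e 47 36 36 36.
Inner input = 4e 47 36 36 36 ∥ 67 44 56.
Inner hash: even-index sum = 254 mod 256 = 254; odd-index sum = 314 mod 256 = 58 → fe 3a.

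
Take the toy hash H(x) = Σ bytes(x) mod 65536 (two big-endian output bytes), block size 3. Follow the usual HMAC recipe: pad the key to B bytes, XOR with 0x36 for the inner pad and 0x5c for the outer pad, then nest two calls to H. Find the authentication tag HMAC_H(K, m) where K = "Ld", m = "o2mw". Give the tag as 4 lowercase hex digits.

Key "Ld" = 4c 64 is 2 bytes ≤ B = 3; zero-pad to 3 bytes: K' = 4c 64 00.
K' ⊕ ipad = 7a 52 36.  K' ⊕ opad = 10 38 5c.
Inner input = (K'⊕ipad) ∥ m = 7a 52 36 ∥ 6f 32 6d 77.
Inner hash: sum = 122+82+54+111+50+109+119 = 647 → 02 87.
Outer input = (K'⊕opad) ∥ inner = 10 38 5c ∥ 02 87.
Outer hash (tag): sum = 16+56+92+2+135 = 301 → 01 2d.

012d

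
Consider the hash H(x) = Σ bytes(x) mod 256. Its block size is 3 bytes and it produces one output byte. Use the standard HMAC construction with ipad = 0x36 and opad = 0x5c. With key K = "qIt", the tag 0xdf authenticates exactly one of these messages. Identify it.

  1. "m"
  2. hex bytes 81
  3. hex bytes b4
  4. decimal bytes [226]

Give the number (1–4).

1

Key "qIt" = 71 49 74 is exactly B = 3 bytes: K' = 71 49 74.
K' ⊕ ipad = 47 7f 42; K' ⊕ opad = 2d 15 28.
m1: inner = H(47 7f 42 6d) = 75; tag = H(2d 15 28 75) = df ← matches
m2: inner = H(47 7f 42 81) = 89; tag = H(2d 15 28 89) = f3
m3: inner = H(47 7f 42 b4) = bc; tag = H(2d 15 28 bc) = 26
m4: inner = H(47 7f 42 e2) = ea; tag = H(2d 15 28 ea) = 54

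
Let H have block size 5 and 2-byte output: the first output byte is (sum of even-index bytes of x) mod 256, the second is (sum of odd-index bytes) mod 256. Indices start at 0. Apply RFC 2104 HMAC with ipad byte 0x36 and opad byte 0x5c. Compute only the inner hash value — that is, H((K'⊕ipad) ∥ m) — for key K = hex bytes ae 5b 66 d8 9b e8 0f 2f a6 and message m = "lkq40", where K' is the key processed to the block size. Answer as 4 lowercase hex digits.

Key hex bytes ae 5b 66 d8 9b e8 0f 2f a6 is 9 bytes > B = 5, so hash it first: H(key) = 64 4a, then zero-pad to 5 bytes: K' = 64 4a 00 00 00.
K' ⊕ ipad = 52 7c 36 36 36.
Inner input = 52 7c 36 36 36 ∥ 6c 6b 71 34 30.
Inner hash: even-index sum = 349 mod 256 = 93; odd-index sum = 447 mod 256 = 191 → 5d bf.

5dbf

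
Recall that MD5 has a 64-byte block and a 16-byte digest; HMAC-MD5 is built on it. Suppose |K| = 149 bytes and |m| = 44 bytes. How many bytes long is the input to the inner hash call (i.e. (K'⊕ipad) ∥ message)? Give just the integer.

108

Key is 149 > 64 bytes, so it is hashed to 16 bytes then zero-padded to 64: |K'| = 64.
Inner input = (K'⊕ipad) ∥ m → 64 + 44 = 108 bytes.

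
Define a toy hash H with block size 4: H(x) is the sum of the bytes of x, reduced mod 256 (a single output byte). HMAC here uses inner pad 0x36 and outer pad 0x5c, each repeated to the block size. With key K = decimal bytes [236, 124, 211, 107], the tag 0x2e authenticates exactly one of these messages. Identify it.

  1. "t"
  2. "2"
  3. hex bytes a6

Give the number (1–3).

2

Key decimal bytes [236, 124, 211, 107] = ec 7c d3 6b is exactly B = 4 bytes: K' = ec 7c d3 6b.
K' ⊕ ipad = da 4a e5 5d; K' ⊕ opad = b0 20 8f 37.
m1: inner = H(da 4a e5 5d 74) = da; tag = H(b0 20 8f 37 da) = 70
m2: inner = H(da 4a e5 5d 32) = 98; tag = H(b0 20 8f 37 98) = 2e ← matches
m3: inner = H(da 4a e5 5d a6) = 0c; tag = H(b0 20 8f 37 0c) = a2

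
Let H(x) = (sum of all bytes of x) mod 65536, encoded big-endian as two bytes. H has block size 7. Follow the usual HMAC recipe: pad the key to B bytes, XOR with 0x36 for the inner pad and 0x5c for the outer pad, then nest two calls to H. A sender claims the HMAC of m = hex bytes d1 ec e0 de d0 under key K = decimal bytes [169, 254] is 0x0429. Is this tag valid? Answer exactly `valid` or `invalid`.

valid

Key decimal bytes [169, 254] = a9 fe is 2 bytes ≤ B = 7; zero-pad to 7 bytes: K' = a9 fe 00 00 00 00 00.
K' ⊕ ipad = 9f c8 36 36 36 36 36; K' ⊕ opad = f5 a2 5c 5c 5c 5c 5c.
Inner hash: sum = 159+200+54+54+54+54+54+209+236+224+222+208 = 1728 → 06 c0.
Outer hash (recomputed tag): sum = 245+162+92+92+92+92+92+6+192 = 1065 → 04 29.
Recomputed tag = 0429; claimed = 0429 → match.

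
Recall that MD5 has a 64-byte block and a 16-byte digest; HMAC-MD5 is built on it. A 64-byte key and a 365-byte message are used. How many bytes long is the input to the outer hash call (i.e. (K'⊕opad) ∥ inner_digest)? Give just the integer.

80

Key is 64 ≤ 64 bytes, zero-padded: |K'| = 64.
Outer input = (K'⊕opad) ∥ H(inner) → 64 + 16 = 80 bytes.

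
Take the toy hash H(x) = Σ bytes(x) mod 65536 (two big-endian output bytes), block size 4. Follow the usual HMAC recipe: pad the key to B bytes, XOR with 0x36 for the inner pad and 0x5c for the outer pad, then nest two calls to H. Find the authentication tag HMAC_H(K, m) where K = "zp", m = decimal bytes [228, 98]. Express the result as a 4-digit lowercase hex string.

0150

Key "zp" = 7a 70 is 2 bytes ≤ B = 4; zero-pad to 4 bytes: K' = 7a 70 00 00.
K' ⊕ ipad = 4c 46 36 36.  K' ⊕ opad = 26 2c 5c 5c.
Inner input = (K'⊕ipad) ∥ m = 4c 46 36 36 ∥ e4 62.
Inner hash: sum = 76+70+54+54+228+98 = 580 → 02 44.
Outer input = (K'⊕opad) ∥ inner = 26 2c 5c 5c ∥ 02 44.
Outer hash (tag): sum = 38+44+92+92+2+68 = 336 → 01 50.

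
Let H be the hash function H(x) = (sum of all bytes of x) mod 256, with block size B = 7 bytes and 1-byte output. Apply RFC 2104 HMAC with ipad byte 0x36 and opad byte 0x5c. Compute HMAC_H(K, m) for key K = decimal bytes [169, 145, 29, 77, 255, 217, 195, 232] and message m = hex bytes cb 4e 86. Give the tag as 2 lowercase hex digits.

97

Key decimal bytes [169, 145, 29, 77, 255, 217, 195, 232] = a9 91 1d 4d ff d9 c3 e8 is 8 bytes > B = 7, so hash it first: H(key) = 27, then zero-pad to 7 bytes: K' = 27 00 00 00 00 00 00.
K' ⊕ ipad = 11 36 36 36 36 36 36.  K' ⊕ opad = 7b 5c 5c 5c 5c 5c 5c.
Inner input = (K'⊕ipad) ∥ m = 11 36 36 36 36 36 36 ∥ cb 4e 86.
Inner hash: sum = 17+54+54+54+54+54+54+203+78+134 = 756; mod 256 = 244 → f4.
Outer input = (K'⊕opad) ∥ inner = 7b 5c 5c 5c 5c 5c 5c ∥ f4.
Outer hash (tag): sum = 123+92+92+92+92+92+92+244 = 919; mod 256 = 151 → 97.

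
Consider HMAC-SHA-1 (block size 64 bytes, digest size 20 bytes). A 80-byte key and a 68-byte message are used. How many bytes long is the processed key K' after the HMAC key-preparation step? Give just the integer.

Key is 80 > 64 bytes, so it is hashed to 20 bytes then zero-padded to 64: |K'| = 64.

64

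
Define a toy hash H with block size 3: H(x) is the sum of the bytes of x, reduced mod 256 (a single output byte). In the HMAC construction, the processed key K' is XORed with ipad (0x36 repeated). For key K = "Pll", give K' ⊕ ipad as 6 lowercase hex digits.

665a5a

Key "Pll" = 50 6c 6c is exactly B = 3 bytes: K' = 50 6c 6c.
XOR each byte with 0x36: 50⊕36=66, 6c⊕36=5a, 6c⊕36=5a.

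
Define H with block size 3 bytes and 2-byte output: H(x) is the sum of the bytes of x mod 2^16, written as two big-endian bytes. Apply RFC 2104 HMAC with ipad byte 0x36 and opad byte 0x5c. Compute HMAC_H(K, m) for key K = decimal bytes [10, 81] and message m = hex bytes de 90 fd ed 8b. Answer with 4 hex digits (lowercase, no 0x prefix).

Key decimal bytes [10, 81] = 0a 51 is 2 bytes ≤ B = 3; zero-pad to 3 bytes: K' = 0a 51 00.
K' ⊕ ipad = 3c 67 36.  K' ⊕ opad = 56 0d 5c.
Inner input = (K'⊕ipad) ∥ m = 3c 67 36 ∥ de 90 fd ed 8b.
Inner hash: sum = 60+103+54+222+144+253+237+139 = 1212 → 04 bc.
Outer input = (K'⊕opad) ∥ inner = 56 0d 5c ∥ 04 bc.
Outer hash (tag): sum = 86+13+92+4+188 = 383 → 01 7f.

017f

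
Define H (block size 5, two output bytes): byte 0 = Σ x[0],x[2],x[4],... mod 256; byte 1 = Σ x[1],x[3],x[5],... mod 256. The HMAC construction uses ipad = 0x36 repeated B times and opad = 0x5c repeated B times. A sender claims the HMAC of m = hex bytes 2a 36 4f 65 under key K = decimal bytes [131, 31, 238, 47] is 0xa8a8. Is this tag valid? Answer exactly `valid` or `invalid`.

Key decimal bytes [131, 31, 238, 47] = 83 1f ee 2f is 4 bytes ≤ B = 5; zero-pad to 5 bytes: K' = 83 1f ee 2f 00.
K' ⊕ ipad = b5 29 d8 19 36; K' ⊕ opad = df 43 b2 73 5c.
Inner hash: even-index sum = 606 mod 256 = 94; odd-index sum = 187 mod 256 = 187 → 5e bb.
Outer hash (recomputed tag): even-index sum = 680 mod 256 = 168; odd-index sum = 276 mod 256 = 20 → a8 14.
Recomputed tag = a814; claimed = a8a8 → mismatch.

invalid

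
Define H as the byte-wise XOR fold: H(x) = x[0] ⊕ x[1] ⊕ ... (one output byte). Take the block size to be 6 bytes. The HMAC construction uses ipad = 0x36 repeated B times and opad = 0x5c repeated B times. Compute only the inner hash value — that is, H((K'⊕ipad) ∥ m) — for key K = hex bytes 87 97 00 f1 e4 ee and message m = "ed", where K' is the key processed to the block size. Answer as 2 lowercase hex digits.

Key hex bytes 87 97 00 f1 e4 ee is exactly B = 6 bytes: K' = 87 97 00 f1 e4 ee.
K' ⊕ ipad = b1 a1 36 c7 d2 d8.
Inner input = b1 a1 36 c7 d2 d8 ∥ 65 64.
Inner hash: XOR b1⊕a1⊕36⊕c7⊕d2⊕d8⊕65⊕64 = ea.

ea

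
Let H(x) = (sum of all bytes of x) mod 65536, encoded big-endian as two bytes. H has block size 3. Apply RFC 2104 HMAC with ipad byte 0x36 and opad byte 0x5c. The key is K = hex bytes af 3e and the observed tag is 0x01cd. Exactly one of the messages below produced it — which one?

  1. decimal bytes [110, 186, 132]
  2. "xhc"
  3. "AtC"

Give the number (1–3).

Key hex bytes af 3e is 2 bytes ≤ B = 3; zero-pad to 3 bytes: K' = af 3e 00.
K' ⊕ ipad = 99 08 36; K' ⊕ opad = f3 62 5c.
m1: inner = H(99 08 36 6e ba 84) = 02 83; tag = H(f3 62 5c 02 83) = 0236
m2: inner = H(99 08 36 78 68 63) = 02 1a; tag = H(f3 62 5c 02 1a) = 01cd ← matches
m3: inner = H(99 08 36 41 74 43) = 01 cf; tag = H(f3 62 5c 01 cf) = 0281

2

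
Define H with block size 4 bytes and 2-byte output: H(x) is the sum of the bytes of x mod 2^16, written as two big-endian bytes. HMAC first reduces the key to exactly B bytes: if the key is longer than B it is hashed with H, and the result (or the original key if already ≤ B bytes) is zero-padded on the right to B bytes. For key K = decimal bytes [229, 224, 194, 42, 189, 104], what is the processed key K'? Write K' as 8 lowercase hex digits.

|K| = 6 > B = 4, so first hash the key.
H(K): sum = 229+224+194+42+189+104 = 982 → 03 d6.
Zero-pad H(K) = 03 d6 to 4 bytes: K' = 03 d6 00 00.

03d60000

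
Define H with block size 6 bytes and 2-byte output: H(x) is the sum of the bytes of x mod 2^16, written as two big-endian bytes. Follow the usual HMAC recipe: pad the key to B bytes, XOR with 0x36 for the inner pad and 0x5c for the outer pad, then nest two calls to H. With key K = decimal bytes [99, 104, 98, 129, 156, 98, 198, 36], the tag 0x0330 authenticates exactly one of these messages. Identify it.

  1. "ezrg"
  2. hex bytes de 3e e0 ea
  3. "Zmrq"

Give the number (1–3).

Key decimal bytes [99, 104, 98, 129, 156, 98, 198, 36] = 63 68 62 81 9c 62 c6 24 is 8 bytes > B = 6, so hash it first: H(key) = 03 96, then zero-pad to 6 bytes: K' = 03 96 00 00 00 00.
K' ⊕ ipad = 35 a0 36 36 36 36; K' ⊕ opad = 5f ca 5c 5c 5c 5c.
m1: inner = H(35 a0 36 36 36 36 65 7a 72 67) = 03 65; tag = H(5f ca 5c 5c 5c 5c 03 65) = 0301
m2: inner = H(35 a0 36 36 36 36 de 3e e0 ea) = 04 93; tag = H(5f ca 5c 5c 5c 5c 04 93) = 0330 ← matches
m3: inner = H(35 a0 36 36 36 36 5a 6d 72 71) = 03 57; tag = H(5f ca 5c 5c 5c 5c 03 57) = 02f3

2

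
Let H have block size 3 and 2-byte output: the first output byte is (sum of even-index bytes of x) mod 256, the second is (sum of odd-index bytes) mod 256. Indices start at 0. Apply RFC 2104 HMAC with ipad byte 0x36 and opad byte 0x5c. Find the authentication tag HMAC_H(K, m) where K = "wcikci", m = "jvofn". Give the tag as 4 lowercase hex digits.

Key "wcikci" = 77 63 69 6b 63 69 is 6 bytes > B = 3, so hash it first: H(key) = 43 37, then zero-pad to 3 bytes: K' = 43 37 00.
K' ⊕ ipad = 75 01 36.  K' ⊕ opad = 1f 6b 5c.
Inner input = (K'⊕ipad) ∥ m = 75 01 36 ∥ 6a 76 6f 66 6e.
Inner hash: even-index sum = 391 mod 256 = 135; odd-index sum = 328 mod 256 = 72 → 87 48.
Outer input = (K'⊕opad) ∥ inner = 1f 6b 5c ∥ 87 48.
Outer hash (tag): even-index sum = 195 mod 256 = 195; odd-index sum = 242 mod 256 = 242 → c3 f2.

c3f2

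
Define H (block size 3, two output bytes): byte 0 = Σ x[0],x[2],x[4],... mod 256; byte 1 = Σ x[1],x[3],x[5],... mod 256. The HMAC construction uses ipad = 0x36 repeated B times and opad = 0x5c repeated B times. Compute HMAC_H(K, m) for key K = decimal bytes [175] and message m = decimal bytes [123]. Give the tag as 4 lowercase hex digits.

Key decimal bytes [175] = af is 1 byte ≤ B = 3; zero-pad to 3 bytes: K' = af 00 00.
K' ⊕ ipad = 99 36 36.  K' ⊕ opad = f3 5c 5c.
Inner input = (K'⊕ipad) ∥ m = 99 36 36 ∥ 7b.
Inner hash: even-index sum = 207 mod 256 = 207; odd-index sum = 177 mod 256 = 177 → cf b1.
Outer input = (K'⊕opad) ∥ inner = f3 5c 5c ∥ cf b1.
Outer hash (tag): even-index sum = 512 mod 256 = 0; odd-index sum = 299 mod 256 = 43 → 00 2b.

002b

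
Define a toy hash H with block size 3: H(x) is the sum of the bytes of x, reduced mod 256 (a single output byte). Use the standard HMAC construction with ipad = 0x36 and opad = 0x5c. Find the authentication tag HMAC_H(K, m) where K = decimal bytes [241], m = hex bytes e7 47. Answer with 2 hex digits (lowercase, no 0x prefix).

Key decimal bytes [241] = f1 is 1 byte ≤ B = 3; zero-pad to 3 bytes: K' = f1 00 00.
K' ⊕ ipad = c7 36 36.  K' ⊕ opad = ad 5c 5c.
Inner input = (K'⊕ipad) ∥ m = c7 36 36 ∥ e7 47.
Inner hash: sum = 199+54+54+231+71 = 609; mod 256 = 97 → 61.
Outer input = (K'⊕opad) ∥ inner = ad 5c 5c ∥ 61.
Outer hash (tag): sum = 173+92+92+97 = 454; mod 256 = 198 → c6.

c6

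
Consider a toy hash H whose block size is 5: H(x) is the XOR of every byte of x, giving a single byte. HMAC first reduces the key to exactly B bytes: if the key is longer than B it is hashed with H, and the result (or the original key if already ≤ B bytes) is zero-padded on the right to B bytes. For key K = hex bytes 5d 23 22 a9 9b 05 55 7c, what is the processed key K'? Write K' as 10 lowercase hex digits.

4200000000

|K| = 8 > B = 5, so first hash the key.
H(K): XOR 5d⊕23⊕22⊕a9⊕9b⊕05⊕55⊕7c = 42.
Zero-pad H(K) = 42 to 5 bytes: K' = 42 00 00 00 00.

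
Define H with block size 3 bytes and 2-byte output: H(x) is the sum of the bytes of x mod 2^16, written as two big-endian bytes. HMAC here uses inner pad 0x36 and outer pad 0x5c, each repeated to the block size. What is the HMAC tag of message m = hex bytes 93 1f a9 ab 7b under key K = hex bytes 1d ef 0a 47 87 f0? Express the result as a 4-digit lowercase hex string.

0212

Key hex bytes 1d ef 0a 47 87 f0 is 6 bytes > B = 3, so hash it first: H(key) = 02 d4, then zero-pad to 3 bytes: K' = 02 d4 00.
K' ⊕ ipad = 34 e2 36.  K' ⊕ opad = 5e 88 5c.
Inner input = (K'⊕ipad) ∥ m = 34 e2 36 ∥ 93 1f a9 ab 7b.
Inner hash: sum = 52+226+54+147+31+169+171+123 = 973 → 03 cd.
Outer input = (K'⊕opad) ∥ inner = 5e 88 5c ∥ 03 cd.
Outer hash (tag): sum = 94+136+92+3+205 = 530 → 02 12.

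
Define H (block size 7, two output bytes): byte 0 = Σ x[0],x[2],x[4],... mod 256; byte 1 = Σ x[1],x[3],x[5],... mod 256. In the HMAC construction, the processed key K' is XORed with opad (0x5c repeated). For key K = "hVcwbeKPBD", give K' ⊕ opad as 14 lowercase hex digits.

e69a5c5c5c5c5c

Key "hVcwbeKPBD" = 68 56 63 77 62 65 4b 50 42 44 is 10 bytes > B = 7, so hash it first: H(key) = ba c6, then zero-pad to 7 bytes: K' = ba c6 00 00 00 00 00.
XOR each byte with 0x5c: ba⊕5c=e6, c6⊕5c=9a, 00⊕5c=5c, 00⊕5c=5c, 00⊕5c=5c, 00⊕5c=5c, 00⊕5c=5c.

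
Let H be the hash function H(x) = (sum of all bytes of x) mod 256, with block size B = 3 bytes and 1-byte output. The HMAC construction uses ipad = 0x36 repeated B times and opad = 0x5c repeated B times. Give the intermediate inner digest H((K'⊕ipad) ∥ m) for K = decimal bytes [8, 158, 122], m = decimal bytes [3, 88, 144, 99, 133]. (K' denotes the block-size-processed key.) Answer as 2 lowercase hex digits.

05

Key decimal bytes [8, 158, 122] = 08 9e 7a is exactly B = 3 bytes: K' = 08 9e 7a.
K' ⊕ ipad = 3e a8 4c.
Inner input = 3e a8 4c ∥ 03 58 90 63 85.
Inner hash: sum = 62+168+76+3+88+144+99+133 = 773; mod 256 = 5 → 05.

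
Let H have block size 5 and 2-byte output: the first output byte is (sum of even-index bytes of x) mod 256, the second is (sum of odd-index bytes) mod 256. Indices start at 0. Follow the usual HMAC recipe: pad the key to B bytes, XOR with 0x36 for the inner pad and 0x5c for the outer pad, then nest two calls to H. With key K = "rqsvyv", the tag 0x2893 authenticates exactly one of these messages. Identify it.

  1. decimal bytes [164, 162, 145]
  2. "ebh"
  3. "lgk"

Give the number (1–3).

Key "rqsvyv" = 72 71 73 76 79 76 is 6 bytes > B = 5, so hash it first: H(key) = 5e 5d, then zero-pad to 5 bytes: K' = 5e 5d 00 00 00.
K' ⊕ ipad = 68 6b 36 36 36; K' ⊕ opad = 02 01 5c 5c 5c.
m1: inner = H(68 6b 36 36 36 a4 a2 91) = 76 d6; tag = H(02 01 5c 5c 5c 76 d6) = 90d3
m2: inner = H(68 6b 36 36 36 65 62 68) = 36 6e; tag = H(02 01 5c 5c 5c 36 6e) = 2893 ← matches
m3: inner = H(68 6b 36 36 36 6c 67 6b) = 3b 78; tag = H(02 01 5c 5c 5c 3b 78) = 3298

2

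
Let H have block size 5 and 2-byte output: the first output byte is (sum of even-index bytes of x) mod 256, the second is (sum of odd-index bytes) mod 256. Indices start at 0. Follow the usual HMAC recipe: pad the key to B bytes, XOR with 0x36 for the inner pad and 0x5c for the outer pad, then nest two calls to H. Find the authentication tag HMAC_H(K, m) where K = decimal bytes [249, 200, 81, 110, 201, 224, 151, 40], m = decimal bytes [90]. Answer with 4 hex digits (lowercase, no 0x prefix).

Key decimal bytes [249, 200, 81, 110, 201, 224, 151, 40] = f9 c8 51 6e c9 e0 97 28 is 8 bytes > B = 5, so hash it first: H(key) = aa 3e, then zero-pad to 5 bytes: K' = aa 3e 00 00 00.
K' ⊕ ipad = 9c 08 36 36 36.  K' ⊕ opad = f6 62 5c 5c 5c.
Inner input = (K'⊕ipad) ∥ m = 9c 08 36 36 36 ∥ 5a.
Inner hash: even-index sum = 264 mod 256 = 8; odd-index sum = 152 mod 256 = 152 → 08 98.
Outer input = (K'⊕opad) ∥ inner = f6 62 5c 5c 5c ∥ 08 98.
Outer hash (tag): even-index sum = 582 mod 256 = 70; odd-index sum = 198 mod 256 = 198 → 46 c6.

46c6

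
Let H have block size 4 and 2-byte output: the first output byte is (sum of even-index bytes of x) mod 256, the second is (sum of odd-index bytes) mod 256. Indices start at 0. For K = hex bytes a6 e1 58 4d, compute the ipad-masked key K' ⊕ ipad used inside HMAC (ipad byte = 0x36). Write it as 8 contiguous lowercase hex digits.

90d76e7b

Key hex bytes a6 e1 58 4d is exactly B = 4 bytes: K' = a6 e1 58 4d.
XOR each byte with 0x36: a6⊕36=90, e1⊕36=d7, 58⊕36=6e, 4d⊕36=7b.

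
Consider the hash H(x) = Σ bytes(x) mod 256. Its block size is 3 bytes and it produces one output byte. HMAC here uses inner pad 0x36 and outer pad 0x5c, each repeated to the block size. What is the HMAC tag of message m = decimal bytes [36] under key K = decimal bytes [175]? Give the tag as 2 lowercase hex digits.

Key decimal bytes [175] = af is 1 byte ≤ B = 3; zero-pad to 3 bytes: K' = af 00 00.
K' ⊕ ipad = 99 36 36.  K' ⊕ opad = f3 5c 5c.
Inner input = (K'⊕ipad) ∥ m = 99 36 36 ∥ 24.
Inner hash: sum = 153+54+54+36 = 297; mod 256 = 41 → 29.
Outer input = (K'⊕opad) ∥ inner = f3 5c 5c ∥ 29.
Outer hash (tag): sum = 243+92+92+41 = 468; mod 256 = 212 → d4.

d4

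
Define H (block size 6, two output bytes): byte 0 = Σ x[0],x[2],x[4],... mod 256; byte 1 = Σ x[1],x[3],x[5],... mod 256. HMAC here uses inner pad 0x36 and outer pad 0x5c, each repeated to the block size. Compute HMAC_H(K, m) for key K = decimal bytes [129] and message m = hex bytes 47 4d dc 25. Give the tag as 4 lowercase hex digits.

Key decimal bytes [129] = 81 is 1 byte ≤ B = 6; zero-pad to 6 bytes: K' = 81 00 00 00 00 00.
K' ⊕ ipad = b7 36 36 36 36 36.  K' ⊕ opad = dd 5c 5c 5c 5c 5c.
Inner input = (K'⊕ipad) ∥ m = b7 36 36 36 36 36 ∥ 47 4d dc 25.
Inner hash: even-index sum = 582 mod 256 = 70; odd-index sum = 276 mod 256 = 20 → 46 14.
Outer input = (K'⊕opad) ∥ inner = dd 5c 5c 5c 5c 5c ∥ 46 14.
Outer hash (tag): even-index sum = 475 mod 256 = 219; odd-index sum = 296 mod 256 = 40 → db 28.

db28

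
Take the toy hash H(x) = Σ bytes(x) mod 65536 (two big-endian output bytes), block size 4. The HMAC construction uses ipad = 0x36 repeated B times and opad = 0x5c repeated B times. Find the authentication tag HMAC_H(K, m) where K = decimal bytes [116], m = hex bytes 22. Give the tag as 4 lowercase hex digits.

0143

Key decimal bytes [116] = 74 is 1 byte ≤ B = 4; zero-pad to 4 bytes: K' = 74 00 00 00.
K' ⊕ ipad = 42 36 36 36.  K' ⊕ opad = 28 5c 5c 5c.
Inner input = (K'⊕ipad) ∥ m = 42 36 36 36 ∥ 22.
Inner hash: sum = 66+54+54+54+34 = 262 → 01 06.
Outer input = (K'⊕opad) ∥ inner = 28 5c 5c 5c ∥ 01 06.
Outer hash (tag): sum = 40+92+92+92+1+6 = 323 → 01 43.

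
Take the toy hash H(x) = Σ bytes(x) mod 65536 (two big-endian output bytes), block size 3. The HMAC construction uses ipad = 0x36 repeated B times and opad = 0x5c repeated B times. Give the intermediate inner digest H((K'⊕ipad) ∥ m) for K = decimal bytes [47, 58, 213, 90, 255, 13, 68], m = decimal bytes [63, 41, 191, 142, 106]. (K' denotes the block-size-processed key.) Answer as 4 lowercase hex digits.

Key decimal bytes [47, 58, 213, 90, 255, 13, 68] = 2f 3a d5 5a ff 0d 44 is 7 bytes > B = 3, so hash it first: H(key) = 02 e8, then zero-pad to 3 bytes: K' = 02 e8 00.
K' ⊕ ipad = 34 de 36.
Inner input = 34 de 36 ∥ 3f 29 bf 8e 6a.
Inner hash: sum = 52+222+54+63+41+191+142+106 = 871 → 03 67.

0367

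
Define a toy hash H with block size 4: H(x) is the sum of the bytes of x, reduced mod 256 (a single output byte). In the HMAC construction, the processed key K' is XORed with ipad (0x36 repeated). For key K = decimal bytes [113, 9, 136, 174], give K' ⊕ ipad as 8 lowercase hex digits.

473fbe98

Key decimal bytes [113, 9, 136, 174] = 71 09 88 ae is exactly B = 4 bytes: K' = 71 09 88 ae.
XOR each byte with 0x36: 71⊕36=47, 09⊕36=3f, 88⊕36=be, ae⊕36=98.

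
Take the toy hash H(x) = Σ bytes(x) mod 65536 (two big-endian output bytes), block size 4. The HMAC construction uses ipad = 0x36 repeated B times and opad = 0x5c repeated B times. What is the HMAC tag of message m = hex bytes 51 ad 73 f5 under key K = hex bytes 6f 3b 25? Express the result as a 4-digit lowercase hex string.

Key hex bytes 6f 3b 25 is 3 bytes ≤ B = 4; zero-pad to 4 bytes: K' = 6f 3b 25 00.
K' ⊕ ipad = 59 0d 13 36.  K' ⊕ opad = 33 67 79 5c.
Inner input = (K'⊕ipad) ∥ m = 59 0d 13 36 ∥ 51 ad 73 f5.
Inner hash: sum = 89+13+19+54+81+173+115+245 = 789 → 03 15.
Outer input = (K'⊕opad) ∥ inner = 33 67 79 5c ∥ 03 15.
Outer hash (tag): sum = 51+103+121+92+3+21 = 391 → 01 87.

0187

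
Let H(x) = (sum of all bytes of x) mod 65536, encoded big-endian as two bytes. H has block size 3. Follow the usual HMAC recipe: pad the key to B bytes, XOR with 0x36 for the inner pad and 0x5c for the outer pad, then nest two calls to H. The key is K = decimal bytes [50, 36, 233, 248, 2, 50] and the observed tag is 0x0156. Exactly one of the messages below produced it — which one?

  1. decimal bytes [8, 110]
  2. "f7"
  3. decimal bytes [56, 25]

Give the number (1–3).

Key decimal bytes [50, 36, 233, 248, 2, 50] = 32 24 e9 f8 02 32 is 6 bytes > B = 3, so hash it first: H(key) = 02 6b, then zero-pad to 3 bytes: K' = 02 6b 00.
K' ⊕ ipad = 34 5d 36; K' ⊕ opad = 5e 37 5c.
m1: inner = H(34 5d 36 08 6e) = 01 3d; tag = H(5e 37 5c 01 3d) = 012f
m2: inner = H(34 5d 36 66 37) = 01 64; tag = H(5e 37 5c 01 64) = 0156 ← matches
m3: inner = H(34 5d 36 38 19) = 01 18; tag = H(5e 37 5c 01 18) = 010a

2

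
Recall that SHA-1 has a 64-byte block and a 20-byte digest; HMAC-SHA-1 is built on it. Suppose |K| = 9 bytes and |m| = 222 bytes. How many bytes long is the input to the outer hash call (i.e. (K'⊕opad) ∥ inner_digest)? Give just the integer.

Key is 9 ≤ 64 bytes, zero-padded: |K'| = 64.
Outer input = (K'⊕opad) ∥ H(inner) → 64 + 20 = 84 bytes.

84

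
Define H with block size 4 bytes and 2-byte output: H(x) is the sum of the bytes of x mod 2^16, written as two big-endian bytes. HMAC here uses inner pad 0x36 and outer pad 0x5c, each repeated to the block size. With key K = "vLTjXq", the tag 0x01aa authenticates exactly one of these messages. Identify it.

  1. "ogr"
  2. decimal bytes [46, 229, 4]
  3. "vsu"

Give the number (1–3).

Key "vLTjXq" = 76 4c 54 6a 58 71 is 6 bytes > B = 4, so hash it first: H(key) = 02 49, then zero-pad to 4 bytes: K' = 02 49 00 00.
K' ⊕ ipad = 34 7f 36 36; K' ⊕ opad = 5e 15 5c 5c.
m1: inner = H(34 7f 36 36 6f 67 72) = 02 67; tag = H(5e 15 5c 5c 02 67) = 0194
m2: inner = H(34 7f 36 36 2e e5 04) = 02 36; tag = H(5e 15 5c 5c 02 36) = 0163
m3: inner = H(34 7f 36 36 76 73 75) = 02 7d; tag = H(5e 15 5c 5c 02 7d) = 01aa ← matches

3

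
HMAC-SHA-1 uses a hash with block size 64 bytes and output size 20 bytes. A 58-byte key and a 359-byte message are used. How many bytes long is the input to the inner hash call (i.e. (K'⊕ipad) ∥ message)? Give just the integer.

Key is 58 ≤ 64 bytes, zero-padded: |K'| = 64.
Inner input = (K'⊕ipad) ∥ m → 64 + 359 = 423 bytes.

423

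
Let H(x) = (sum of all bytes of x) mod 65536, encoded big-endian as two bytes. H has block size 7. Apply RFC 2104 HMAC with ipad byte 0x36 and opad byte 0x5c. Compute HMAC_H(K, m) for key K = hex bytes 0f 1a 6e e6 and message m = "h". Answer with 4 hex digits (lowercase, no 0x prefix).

0332

Key hex bytes 0f 1a 6e e6 is 4 bytes ≤ B = 7; zero-pad to 7 bytes: K' = 0f 1a 6e e6 00 00 00.
K' ⊕ ipad = 39 2c 58 d0 36 36 36.  K' ⊕ opad = 53 46 32 ba 5c 5c 5c.
Inner input = (K'⊕ipad) ∥ m = 39 2c 58 d0 36 36 36 ∥ 68.
Inner hash: sum = 57+44+88+208+54+54+54+104 = 663 → 02 97.
Outer input = (K'⊕opad) ∥ inner = 53 46 32 ba 5c 5c 5c ∥ 02 97.
Outer hash (tag): sum = 83+70+50+186+92+92+92+2+151 = 818 → 03 32.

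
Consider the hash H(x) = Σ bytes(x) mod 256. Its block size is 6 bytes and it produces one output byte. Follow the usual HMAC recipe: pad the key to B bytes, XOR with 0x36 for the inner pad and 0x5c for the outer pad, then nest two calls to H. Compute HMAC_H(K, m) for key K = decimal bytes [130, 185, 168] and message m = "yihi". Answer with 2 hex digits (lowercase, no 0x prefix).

01

Key decimal bytes [130, 185, 168] = 82 b9 a8 is 3 bytes ≤ B = 6; zero-pad to 6 bytes: K' = 82 b9 a8 00 00 00.
K' ⊕ ipad = b4 8f 9e 36 36 36.  K' ⊕ opad = de e5 f4 5c 5c 5c.
Inner input = (K'⊕ipad) ∥ m = b4 8f 9e 36 36 36 ∥ 79 69 68 69.
Inner hash: sum = 180+143+158+54+54+54+121+105+104+105 = 1078; mod 256 = 54 → 36.
Outer input = (K'⊕opad) ∥ inner = de e5 f4 5c 5c 5c ∥ 36.
Outer hash (tag): sum = 222+229+244+92+92+92+54 = 1025; mod 256 = 1 → 01.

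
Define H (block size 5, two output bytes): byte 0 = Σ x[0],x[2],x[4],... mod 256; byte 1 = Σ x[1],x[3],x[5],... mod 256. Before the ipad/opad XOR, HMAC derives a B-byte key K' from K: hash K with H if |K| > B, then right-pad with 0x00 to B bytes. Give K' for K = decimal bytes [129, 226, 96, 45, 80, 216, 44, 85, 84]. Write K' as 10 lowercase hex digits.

|K| = 9 > B = 5, so first hash the key.
H(K): even-index sum = 433 mod 256 = 177; odd-index sum = 572 mod 256 = 60 → b1 3c.
Zero-pad H(K) = b1 3c to 5 bytes: K' = b1 3c 00 00 00.

b13c000000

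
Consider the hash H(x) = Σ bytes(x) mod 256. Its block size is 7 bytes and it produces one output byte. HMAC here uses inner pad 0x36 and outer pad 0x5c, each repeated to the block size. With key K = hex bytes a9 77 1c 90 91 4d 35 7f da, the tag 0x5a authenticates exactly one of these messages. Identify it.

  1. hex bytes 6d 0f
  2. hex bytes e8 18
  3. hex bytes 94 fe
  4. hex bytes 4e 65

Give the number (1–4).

1

Key hex bytes a9 77 1c 90 91 4d 35 7f da is 9 bytes > B = 7, so hash it first: H(key) = 38, then zero-pad to 7 bytes: K' = 38 00 00 00 00 00 00.
K' ⊕ ipad = 0e 36 36 36 36 36 36; K' ⊕ opad = 64 5c 5c 5c 5c 5c 5c.
m1: inner = H(0e 36 36 36 36 36 36 6d 0f) = ce; tag = H(64 5c 5c 5c 5c 5c 5c ce) = 5a ← matches
m2: inner = H(0e 36 36 36 36 36 36 e8 18) = 52; tag = H(64 5c 5c 5c 5c 5c 5c 52) = de
m3: inner = H(0e 36 36 36 36 36 36 94 fe) = e4; tag = H(64 5c 5c 5c 5c 5c 5c e4) = 70
m4: inner = H(0e 36 36 36 36 36 36 4e 65) = 05; tag = H(64 5c 5c 5c 5c 5c 5c 05) = 91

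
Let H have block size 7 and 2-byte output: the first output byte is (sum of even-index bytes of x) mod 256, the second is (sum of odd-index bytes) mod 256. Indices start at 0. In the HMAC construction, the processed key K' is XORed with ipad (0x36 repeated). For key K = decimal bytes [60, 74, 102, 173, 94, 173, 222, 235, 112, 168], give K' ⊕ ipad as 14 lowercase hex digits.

78013636363636

Key decimal bytes [60, 74, 102, 173, 94, 173, 222, 235, 112, 168] = 3c 4a 66 ad 5e ad de eb 70 a8 is 10 bytes > B = 7, so hash it first: H(key) = 4e 37, then zero-pad to 7 bytes: K' = 4e 37 00 00 00 00 00.
XOR each byte with 0x36: 4e⊕36=78, 37⊕36=01, 00⊕36=36, 00⊕36=36, 00⊕36=36, 00⊕36=36, 00⊕36=36.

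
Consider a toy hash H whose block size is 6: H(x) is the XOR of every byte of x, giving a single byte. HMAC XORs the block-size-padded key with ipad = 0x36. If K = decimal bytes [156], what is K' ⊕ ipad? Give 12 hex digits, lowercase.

Key decimal bytes [156] = 9c is 1 byte ≤ B = 6; zero-pad to 6 bytes: K' = 9c 00 00 00 00 00.
XOR each byte with 0x36: 9c⊕36=aa, 00⊕36=36, 00⊕36=36, 00⊕36=36, 00⊕36=36, 00⊕36=36.

aa3636363636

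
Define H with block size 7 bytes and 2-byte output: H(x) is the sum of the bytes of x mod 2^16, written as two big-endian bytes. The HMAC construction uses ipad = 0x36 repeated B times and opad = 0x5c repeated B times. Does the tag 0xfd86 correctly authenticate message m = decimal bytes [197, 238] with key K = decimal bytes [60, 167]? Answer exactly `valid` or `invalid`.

Key decimal bytes [60, 167] = 3c a7 is 2 bytes ≤ B = 7; zero-pad to 7 bytes: K' = 3c a7 00 00 00 00 00.
K' ⊕ ipad = 0a 91 36 36 36 36 36; K' ⊕ opad = 60 fb 5c 5c 5c 5c 5c.
Inner hash: sum = 10+145+54+54+54+54+54+197+238 = 860 → 03 5c.
Outer hash (recomputed tag): sum = 96+251+92+92+92+92+92+3+92 = 902 → 03 86.
Recomputed tag = 0386; claimed = fd86 → mismatch.

invalid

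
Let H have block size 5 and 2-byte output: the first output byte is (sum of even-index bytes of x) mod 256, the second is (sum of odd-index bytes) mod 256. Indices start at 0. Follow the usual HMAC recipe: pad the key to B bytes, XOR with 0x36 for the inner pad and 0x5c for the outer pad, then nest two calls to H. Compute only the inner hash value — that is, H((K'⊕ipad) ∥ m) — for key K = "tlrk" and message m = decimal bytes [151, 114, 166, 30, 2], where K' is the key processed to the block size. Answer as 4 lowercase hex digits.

4cf6

Key "tlrk" = 74 6c 72 6b is 4 bytes ≤ B = 5; zero-pad to 5 bytes: K' = 74 6c 72 6b 00.
K' ⊕ ipad = 42 5a 44 5d 36.
Inner input = 42 5a 44 5d 36 ∥ 97 72 a6 1e 02.
Inner hash: even-index sum = 332 mod 256 = 76; odd-index sum = 502 mod 256 = 246 → 4c f6.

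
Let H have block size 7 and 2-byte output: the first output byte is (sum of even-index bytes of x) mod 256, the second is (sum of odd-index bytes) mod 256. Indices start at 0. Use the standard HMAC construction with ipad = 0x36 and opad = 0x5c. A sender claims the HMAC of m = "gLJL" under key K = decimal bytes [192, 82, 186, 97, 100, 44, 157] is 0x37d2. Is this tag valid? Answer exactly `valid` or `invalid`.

Key decimal bytes [192, 82, 186, 97, 100, 44, 157] = c0 52 ba 61 64 2c 9d is exactly B = 7 bytes: K' = c0 52 ba 61 64 2c 9d.
K' ⊕ ipad = f6 64 8c 57 52 1a ab; K' ⊕ opad = 9c 0e e6 3d 38 70 c1.
Inner hash: even-index sum = 791 mod 256 = 23; odd-index sum = 390 mod 256 = 134 → 17 86.
Outer hash (recomputed tag): even-index sum = 769 mod 256 = 1; odd-index sum = 210 mod 256 = 210 → 01 d2.
Recomputed tag = 01d2; claimed = 37d2 → mismatch.

invalid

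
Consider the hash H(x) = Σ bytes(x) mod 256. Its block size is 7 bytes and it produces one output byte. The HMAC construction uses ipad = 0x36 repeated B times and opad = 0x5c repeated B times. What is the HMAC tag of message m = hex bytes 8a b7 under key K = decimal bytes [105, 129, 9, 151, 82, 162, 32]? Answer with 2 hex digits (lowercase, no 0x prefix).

Key decimal bytes [105, 129, 9, 151, 82, 162, 32] = 69 81 09 97 52 a2 20 is exactly B = 7 bytes: K' = 69 81 09 97 52 a2 20.
K' ⊕ ipad = 5f b7 3f a1 64 94 16.  K' ⊕ opad = 35 dd 55 cb 0e fe 7c.
Inner input = (K'⊕ipad) ∥ m = 5f b7 3f a1 64 94 16 ∥ 8a b7.
Inner hash: sum = 95+183+63+161+100+148+22+138+183 = 1093; mod 256 = 69 → 45.
Outer input = (K'⊕opad) ∥ inner = 35 dd 55 cb 0e fe 7c ∥ 45.
Outer hash (tag): sum = 53+221+85+203+14+254+124+69 = 1023; mod 256 = 255 → ff.

ff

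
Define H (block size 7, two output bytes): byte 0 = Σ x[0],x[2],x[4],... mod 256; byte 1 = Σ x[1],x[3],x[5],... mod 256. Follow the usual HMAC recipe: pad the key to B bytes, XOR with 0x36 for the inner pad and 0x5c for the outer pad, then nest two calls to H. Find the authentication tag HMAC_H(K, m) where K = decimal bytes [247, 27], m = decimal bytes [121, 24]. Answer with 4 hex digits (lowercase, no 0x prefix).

Key decimal bytes [247, 27] = f7 1b is 2 bytes ≤ B = 7; zero-pad to 7 bytes: K' = f7 1b 00 00 00 00 00.
K' ⊕ ipad = c1 2d 36 36 36 36 36.  K' ⊕ opad = ab 47 5c 5c 5c 5c 5c.
Inner input = (K'⊕ipad) ∥ m = c1 2d 36 36 36 36 36 ∥ 79 18.
Inner hash: even-index sum = 379 mod 256 = 123; odd-index sum = 274 mod 256 = 18 → 7b 12.
Outer input = (K'⊕opad) ∥ inner = ab 47 5c 5c 5c 5c 5c ∥ 7b 12.
Outer hash (tag): even-index sum = 465 mod 256 = 209; odd-index sum = 378 mod 256 = 122 → d1 7a.

d17a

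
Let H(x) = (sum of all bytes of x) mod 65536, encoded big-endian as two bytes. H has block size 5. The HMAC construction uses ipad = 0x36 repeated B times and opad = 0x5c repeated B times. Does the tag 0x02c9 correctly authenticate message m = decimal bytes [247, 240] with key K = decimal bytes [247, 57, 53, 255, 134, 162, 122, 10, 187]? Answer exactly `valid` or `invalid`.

invalid

Key decimal bytes [247, 57, 53, 255, 134, 162, 122, 10, 187] = f7 39 35 ff 86 a2 7a 0a bb is 9 bytes > B = 5, so hash it first: H(key) = 04 cb, then zero-pad to 5 bytes: K' = 04 cb 00 00 00.
K' ⊕ ipad = 32 fd 36 36 36; K' ⊕ opad = 58 97 5c 5c 5c.
Inner hash: sum = 50+253+54+54+54+247+240 = 952 → 03 b8.
Outer hash (recomputed tag): sum = 88+151+92+92+92+3+184 = 702 → 02 be.
Recomputed tag = 02be; claimed = 02c9 → mismatch.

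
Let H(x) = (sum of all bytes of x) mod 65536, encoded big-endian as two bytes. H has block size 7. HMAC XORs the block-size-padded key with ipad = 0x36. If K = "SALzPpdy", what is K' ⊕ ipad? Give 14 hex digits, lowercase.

Key "SALzPpdy" = 53 41 4c 7a 50 70 64 79 is 8 bytes > B = 7, so hash it first: H(key) = 02 f7, then zero-pad to 7 bytes: K' = 02 f7 00 00 00 00 00.
XOR each byte with 0x36: 02⊕36=34, f7⊕36=c1, 00⊕36=36, 00⊕36=36, 00⊕36=36, 00⊕36=36, 00⊕36=36.

34c13636363636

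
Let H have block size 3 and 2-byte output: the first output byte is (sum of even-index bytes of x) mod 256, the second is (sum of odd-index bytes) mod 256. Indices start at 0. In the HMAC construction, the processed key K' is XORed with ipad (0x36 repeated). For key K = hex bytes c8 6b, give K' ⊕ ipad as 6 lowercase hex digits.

fe5d36

Key hex bytes c8 6b is 2 bytes ≤ B = 3; zero-pad to 3 bytes: K' = c8 6b 00.
XOR each byte with 0x36: c8⊕36=fe, 6b⊕36=5d, 00⊕36=36.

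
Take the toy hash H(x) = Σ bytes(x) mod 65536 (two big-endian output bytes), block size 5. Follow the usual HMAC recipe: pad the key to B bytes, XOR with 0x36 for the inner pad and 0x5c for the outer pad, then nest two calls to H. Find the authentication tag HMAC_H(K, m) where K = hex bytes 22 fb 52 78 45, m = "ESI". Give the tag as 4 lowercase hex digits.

0259

Key hex bytes 22 fb 52 78 45 is exactly B = 5 bytes: K' = 22 fb 52 78 45.
K' ⊕ ipad = 14 cd 64 4e 73.  K' ⊕ opad = 7e a7 0e 24 19.
Inner input = (K'⊕ipad) ∥ m = 14 cd 64 4e 73 ∥ 45 53 49.
Inner hash: sum = 20+205+100+78+115+69+83+73 = 743 → 02 e7.
Outer input = (K'⊕opad) ∥ inner = 7e a7 0e 24 19 ∥ 02 e7.
Outer hash (tag): sum = 126+167+14+36+25+2+231 = 601 → 02 59.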